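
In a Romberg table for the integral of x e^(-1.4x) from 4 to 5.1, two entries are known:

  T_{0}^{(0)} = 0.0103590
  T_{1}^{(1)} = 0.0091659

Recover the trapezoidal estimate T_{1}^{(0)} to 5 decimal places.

From T_{1}^{(1)} = (4·T_{1}^{(0)} − T_{0}^{(0)})/3, solve for T_{1}^{(0)}:
4·T_{1}^{(0)} = 3·0.0091659 + 0.0103590 = 0.0378567
T_{1}^{(0)} = 0.0094642

0.00946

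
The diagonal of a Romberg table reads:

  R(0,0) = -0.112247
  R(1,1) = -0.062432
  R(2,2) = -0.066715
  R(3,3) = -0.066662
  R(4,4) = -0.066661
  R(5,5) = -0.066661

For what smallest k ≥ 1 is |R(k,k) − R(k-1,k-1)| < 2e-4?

k = 3

|R(1,1) − R(0,0)| = 0.049815 ≥ 2e-4
|R(2,2) − R(1,1)| = 0.004283 ≥ 2e-4
|R(3,3) − R(2,2)| = 0.000053 < 2e-4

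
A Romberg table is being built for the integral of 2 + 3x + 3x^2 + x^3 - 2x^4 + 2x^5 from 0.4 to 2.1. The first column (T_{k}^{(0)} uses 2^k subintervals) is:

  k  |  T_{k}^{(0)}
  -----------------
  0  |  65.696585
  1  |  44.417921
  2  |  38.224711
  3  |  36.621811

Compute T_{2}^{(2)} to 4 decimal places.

36.0827

Richardson extrapolation on the trapezoidal column (denominator 4−1=3):
T_{1}^{(1)} = (4·44.417921 − 65.696585) / 3 = 37.325033
T_{2}^{(1)} = (4·38.224711 − 44.417921) / 3 = 36.160308
T_{2}^{(2)} = (16·36.160308 − 37.325033) / 15 = 36.082660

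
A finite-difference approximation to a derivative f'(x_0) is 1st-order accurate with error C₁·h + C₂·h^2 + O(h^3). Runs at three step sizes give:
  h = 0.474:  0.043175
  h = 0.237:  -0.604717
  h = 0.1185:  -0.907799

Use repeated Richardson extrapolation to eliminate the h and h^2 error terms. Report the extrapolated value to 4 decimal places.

First eliminate the h term (factor 2^1 = 2):
  B₁ = (2·(-0.604717) − 0.043175)/1 = -1.252609
  B₂ = (2·(-0.907799) − (-0.604717))/1 = -1.210881
Then eliminate the h^2 term (factor 2^2 = 4):
  (4·(-1.210881) − (-1.252609))/3 = -1.196972

-1.1970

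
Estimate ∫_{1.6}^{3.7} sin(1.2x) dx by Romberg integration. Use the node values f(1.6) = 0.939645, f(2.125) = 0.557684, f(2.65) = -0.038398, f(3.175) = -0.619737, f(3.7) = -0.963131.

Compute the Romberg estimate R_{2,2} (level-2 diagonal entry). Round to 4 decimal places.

-0.0609

R_{0,0} (trapezoid, 1 panel, h=2.1000): -0.024660
R_{1,0} (trapezoid, 2 panels, h=1.0500): -0.052648
R_{2,0} (trapezoid, 4 panels, h=0.5250): -0.058902
R_{1,1} = -0.052648 + (-0.052648 − (-0.024660))/3 = -0.061977
R_{2,1} = -0.058902 + (-0.058902 − (-0.052648))/3 = -0.060987
R_{2,2} = -0.060987 + (-0.060987 − (-0.061977))/15 = -0.060921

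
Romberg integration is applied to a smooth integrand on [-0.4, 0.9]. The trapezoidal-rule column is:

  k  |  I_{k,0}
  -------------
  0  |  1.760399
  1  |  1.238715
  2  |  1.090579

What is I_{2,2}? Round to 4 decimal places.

1.0396

Richardson extrapolation on the trapezoidal column (denominator 4−1=3):
I_{1,1} = (4·1.238715 − 1.760399) / 3 = 1.064820
I_{2,1} = 1.090579 + (1.090579 − 1.238715)/3 = 1.041200
I_{2,2} = 1.041200 + (1.041200 − 1.064820)/15 = 1.039625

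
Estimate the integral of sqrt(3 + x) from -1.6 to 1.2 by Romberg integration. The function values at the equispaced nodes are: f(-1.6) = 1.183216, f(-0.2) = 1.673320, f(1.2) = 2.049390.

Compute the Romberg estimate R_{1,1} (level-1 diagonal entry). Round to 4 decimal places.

4.6321

R_{0,0} (trapezoid, 1 panel, h=2.8000): 4.525648
R_{1,0} (trapezoid, 2 panels, h=1.4000): 4.605472
R_{1,1} = 4.605472 + (4.605472 − 4.525648)/3 = 4.632080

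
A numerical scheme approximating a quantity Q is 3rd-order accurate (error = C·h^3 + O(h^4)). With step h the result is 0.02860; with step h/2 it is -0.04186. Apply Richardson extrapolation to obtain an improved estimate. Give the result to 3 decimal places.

The leading error scales as h^3; refining by a factor of 2 reduces it by 2^3 = 8.
Extrapolated value = (8·A(h/2) − A(h)) / (8 − 1)
= (8·(-0.04186) − 0.02860) / 7
= -0.36348 / 7 = -0.05193

-0.052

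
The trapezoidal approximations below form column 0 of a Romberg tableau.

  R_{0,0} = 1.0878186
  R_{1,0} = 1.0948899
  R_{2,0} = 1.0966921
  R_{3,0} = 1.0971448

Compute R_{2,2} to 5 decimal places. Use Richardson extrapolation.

R_{1,1} = 1.0948899 + (1.0948899 − 1.0878186)/3 = 1.0972470
R_{2,1} = 1.0966921 + (1.0966921 − 1.0948899)/3 = 1.0972928
R_{2,2} = 1.0972928 + (1.0972928 − 1.0972470)/15 = 1.0972959

1.09730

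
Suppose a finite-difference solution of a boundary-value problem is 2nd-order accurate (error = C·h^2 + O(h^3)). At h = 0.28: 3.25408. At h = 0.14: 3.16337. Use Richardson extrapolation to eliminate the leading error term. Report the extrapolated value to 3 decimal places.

The leading error scales as h^2; refining by a factor of 2 reduces it by 2^2 = 4.
Extrapolated value = (4·A(h/2) − A(h)) / (4 − 1)
= (4·3.16337 − 3.25408) / 3
= 9.39940 / 3 = 3.13313

3.133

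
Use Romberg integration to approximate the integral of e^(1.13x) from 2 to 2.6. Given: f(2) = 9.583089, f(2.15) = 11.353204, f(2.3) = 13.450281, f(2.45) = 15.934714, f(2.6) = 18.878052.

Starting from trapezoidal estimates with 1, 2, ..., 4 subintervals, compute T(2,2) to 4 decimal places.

T(0,0) (trapezoid, 1 panel, h=0.6000): 8.538342
T(1,0) (trapezoid, 2 panels, h=0.3000): 8.304255
T(2,0) (trapezoid, 4 panels, h=0.1500): 8.245315
T(1,1) = 8.304255 + (8.304255 − 8.538342)/3 = 8.226226
T(2,1) = 8.245315 + (8.245315 − 8.304255)/3 = 8.225668
T(2,2) = 8.225668 + (8.225668 − 8.226226)/15 = 8.225631

8.2256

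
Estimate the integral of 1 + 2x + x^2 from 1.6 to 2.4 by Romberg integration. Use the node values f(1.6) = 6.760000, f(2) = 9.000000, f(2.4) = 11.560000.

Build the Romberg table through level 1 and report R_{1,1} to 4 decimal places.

7.2427

R_{0,0} (trapezoid, 1 panel, h=0.8000): 7.328000
R_{1,0} (trapezoid, 2 panels, h=0.4000): 7.264000
R_{1,1} = 7.264000 + (7.264000 − 7.328000)/3 = 7.242667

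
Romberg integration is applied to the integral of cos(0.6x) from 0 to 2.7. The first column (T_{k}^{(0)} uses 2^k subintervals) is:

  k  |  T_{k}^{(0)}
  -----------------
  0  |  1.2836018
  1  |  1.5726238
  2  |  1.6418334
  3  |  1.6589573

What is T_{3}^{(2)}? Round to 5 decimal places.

1.66465

Richardson extrapolation on the trapezoidal column (denominator 4−1=3):
T_{2}^{(1)} = 1.6418334 + (1.6418334 − 1.5726238)/3 = 1.6649033
T_{3}^{(1)} = 1.6589573 + (1.6589573 − 1.6418334)/3 = 1.6646653
T_{3}^{(2)} = 1.6646653 + (1.6646653 − 1.6649033)/15 = 1.6646494
(Column j=1 coincides with Simpson's rule on the same nodes.)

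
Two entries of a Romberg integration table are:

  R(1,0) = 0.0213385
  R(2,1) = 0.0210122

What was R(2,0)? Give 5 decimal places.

From R(2,1) = (4·R(2,0) − R(1,0))/3, solve for R(2,0):
4·R(2,0) = 3·0.0210122 + 0.0213385 = 0.0843751
R(2,0) = 0.0210938

0.02109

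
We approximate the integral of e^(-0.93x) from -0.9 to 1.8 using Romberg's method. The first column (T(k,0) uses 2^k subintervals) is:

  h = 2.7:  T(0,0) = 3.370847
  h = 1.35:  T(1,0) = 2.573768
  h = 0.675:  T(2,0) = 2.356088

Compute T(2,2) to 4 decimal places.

2.2819

T(1,1) = (4·2.573768 − 3.370847) / 3 = 2.308075
T(2,1) = 2.356088 + (2.356088 − 2.573768)/3 = 2.283528
T(2,2) = (16·2.283528 − 2.308075) / 15 = 2.281892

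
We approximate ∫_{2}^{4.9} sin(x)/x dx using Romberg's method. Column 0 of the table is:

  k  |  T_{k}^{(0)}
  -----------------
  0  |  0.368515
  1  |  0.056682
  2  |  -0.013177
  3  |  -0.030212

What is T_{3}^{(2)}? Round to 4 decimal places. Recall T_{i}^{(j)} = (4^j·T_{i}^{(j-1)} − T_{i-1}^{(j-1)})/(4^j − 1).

-0.0359

Richardson extrapolation on the trapezoidal column (denominator 4−1=3):
T_{2}^{(1)} = (4·(-0.013177) − 0.056682) / 3 = -0.036463
T_{3}^{(1)} = -0.030212 + (-0.030212 − (-0.013177))/3 = -0.035890
T_{3}^{(2)} = -0.035890 + (-0.035890 − (-0.036463))/15 = -0.035852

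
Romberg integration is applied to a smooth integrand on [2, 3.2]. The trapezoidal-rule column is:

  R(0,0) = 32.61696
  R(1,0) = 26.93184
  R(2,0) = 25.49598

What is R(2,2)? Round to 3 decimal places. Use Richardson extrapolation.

Richardson extrapolation on the trapezoidal column (denominator 4−1=3):
R(1,1) = (4·26.93184 − 32.61696) / 3 = 25.03680
R(2,1) = (4·25.49598 − 26.93184) / 3 = 25.01736
R(2,2) = 25.01736 + (25.01736 − 25.03680)/15 = 25.01606

25.016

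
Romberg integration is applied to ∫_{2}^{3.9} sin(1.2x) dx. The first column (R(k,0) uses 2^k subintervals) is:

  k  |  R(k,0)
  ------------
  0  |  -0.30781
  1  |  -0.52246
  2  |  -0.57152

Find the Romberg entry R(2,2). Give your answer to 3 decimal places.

-0.587

Richardson extrapolation on the trapezoidal column (denominator 4−1=3):
R(1,1) = (4·(-0.52246) − (-0.30781)) / 3 = -0.59401
R(2,1) = -0.57152 + (-0.57152 − (-0.52246))/3 = -0.58787
R(2,2) = (16·(-0.58787) − (-0.59401)) / 15 = -0.58746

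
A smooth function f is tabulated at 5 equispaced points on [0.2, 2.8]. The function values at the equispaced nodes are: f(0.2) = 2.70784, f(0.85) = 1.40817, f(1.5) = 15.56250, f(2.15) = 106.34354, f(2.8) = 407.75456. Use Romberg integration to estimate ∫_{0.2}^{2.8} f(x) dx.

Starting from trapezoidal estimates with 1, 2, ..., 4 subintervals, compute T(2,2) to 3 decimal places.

T(0,0) (trapezoid, 1 panel, h=2.6000): 533.60112
T(1,0) (trapezoid, 2 panels, h=1.3000): 287.03181
T(2,0) (trapezoid, 4 panels, h=0.6500): 213.55452
T(1,1) = 287.03181 + (287.03181 − 533.60112)/3 = 204.84204
T(2,1) = 213.55452 + (213.55452 − 287.03181)/3 = 189.06209
T(2,2) = 189.06209 + (189.06209 − 204.84204)/15 = 188.01009

188.010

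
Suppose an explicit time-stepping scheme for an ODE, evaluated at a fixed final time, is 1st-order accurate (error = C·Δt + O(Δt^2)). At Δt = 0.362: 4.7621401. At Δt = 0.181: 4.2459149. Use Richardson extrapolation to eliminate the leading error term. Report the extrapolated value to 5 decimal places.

3.72969

The leading error scales as Δt; refining by a factor of 2 reduces it by 2^1 = 2.
Extrapolated value = (2·A(Δt/2) − A(Δt)) / (2 − 1)
= (2·4.2459149 − 4.7621401) / 1
= 3.7296897 / 1 = 3.7296897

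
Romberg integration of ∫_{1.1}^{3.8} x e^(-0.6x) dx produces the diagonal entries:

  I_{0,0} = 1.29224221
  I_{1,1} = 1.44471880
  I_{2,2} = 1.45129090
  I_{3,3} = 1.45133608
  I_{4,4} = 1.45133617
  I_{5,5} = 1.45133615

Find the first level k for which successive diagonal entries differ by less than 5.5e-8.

|I_{1,1} − I_{0,0}| = 0.15247659 ≥ 5.5e-8
|I_{2,2} − I_{1,1}| = 0.00657210 ≥ 5.5e-8
|I_{3,3} − I_{2,2}| = 0.00004518 ≥ 5.5e-8
|I_{4,4} − I_{3,3}| = 0.00000009 ≥ 5.5e-8
|I_{5,5} − I_{4,4}| = 0.00000002 < 5.5e-8

k = 5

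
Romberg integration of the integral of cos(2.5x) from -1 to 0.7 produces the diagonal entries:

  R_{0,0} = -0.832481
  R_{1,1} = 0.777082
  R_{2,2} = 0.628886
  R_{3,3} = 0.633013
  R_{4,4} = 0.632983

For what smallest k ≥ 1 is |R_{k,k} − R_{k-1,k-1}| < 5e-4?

|R_{1,1} − R_{0,0}| = 1.609563 ≥ 5e-4
|R_{2,2} − R_{1,1}| = 0.148196 ≥ 5e-4
|R_{3,3} − R_{2,2}| = 0.004127 ≥ 5e-4
|R_{4,4} − R_{3,3}| = 0.000030 < 5e-4

k = 4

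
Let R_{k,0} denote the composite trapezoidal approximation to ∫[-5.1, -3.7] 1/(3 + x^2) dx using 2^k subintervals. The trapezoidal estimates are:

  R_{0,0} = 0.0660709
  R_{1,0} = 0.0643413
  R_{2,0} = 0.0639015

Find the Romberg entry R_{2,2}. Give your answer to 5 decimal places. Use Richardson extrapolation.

Richardson extrapolation on the trapezoidal column (denominator 4−1=3):
R_{1,1} = (4·0.0643413 − 0.0660709) / 3 = 0.0637648
R_{2,1} = 0.0639015 + (0.0639015 − 0.0643413)/3 = 0.0637549
R_{2,2} = 0.0637549 + (0.0637549 − 0.0637648)/15 = 0.0637542

0.06375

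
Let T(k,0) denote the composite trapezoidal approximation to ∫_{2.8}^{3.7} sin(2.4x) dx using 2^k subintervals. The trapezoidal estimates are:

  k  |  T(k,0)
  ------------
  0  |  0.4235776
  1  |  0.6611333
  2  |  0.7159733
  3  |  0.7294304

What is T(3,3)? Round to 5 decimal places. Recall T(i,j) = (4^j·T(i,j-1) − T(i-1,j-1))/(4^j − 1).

0.73389

Richardson extrapolation on the trapezoidal column (denominator 4−1=3):
T(1,1) = 0.6611333 + (0.6611333 − 0.4235776)/3 = 0.7403185
T(2,1) = (4·0.7159733 − 0.6611333) / 3 = 0.7342533
T(3,1) = 0.7294304 + (0.7294304 − 0.7159733)/3 = 0.7339161
T(2,2) = (16·0.7342533 − 0.7403185) / 15 = 0.7338490
T(3,2) = (16·0.7339161 − 0.7342533) / 15 = 0.7338936
T(3,3) = 0.7338936 + (0.7338936 − 0.7338490)/63 = 0.7338943
(Column j=1 coincides with Simpson's rule on the same nodes.)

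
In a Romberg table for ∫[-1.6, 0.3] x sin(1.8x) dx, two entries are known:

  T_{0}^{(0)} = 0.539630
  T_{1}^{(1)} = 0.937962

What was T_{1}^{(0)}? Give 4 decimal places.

0.8384

From T_{1}^{(1)} = (4·T_{1}^{(0)} − T_{0}^{(0)})/3, solve for T_{1}^{(0)}:
4·T_{1}^{(0)} = 3·0.937962 + 0.539630 = 3.353516
T_{1}^{(0)} = 0.838379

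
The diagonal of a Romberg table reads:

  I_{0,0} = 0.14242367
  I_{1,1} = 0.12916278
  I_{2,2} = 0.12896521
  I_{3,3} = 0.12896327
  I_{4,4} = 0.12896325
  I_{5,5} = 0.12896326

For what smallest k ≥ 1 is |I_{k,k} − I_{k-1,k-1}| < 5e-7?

k = 4

|I_{1,1} − I_{0,0}| = 0.01326089 ≥ 5e-7
|I_{2,2} − I_{1,1}| = 0.00019757 ≥ 5e-7
|I_{3,3} − I_{2,2}| = 0.00000194 ≥ 5e-7
|I_{4,4} − I_{3,3}| = 0.00000002 < 5e-7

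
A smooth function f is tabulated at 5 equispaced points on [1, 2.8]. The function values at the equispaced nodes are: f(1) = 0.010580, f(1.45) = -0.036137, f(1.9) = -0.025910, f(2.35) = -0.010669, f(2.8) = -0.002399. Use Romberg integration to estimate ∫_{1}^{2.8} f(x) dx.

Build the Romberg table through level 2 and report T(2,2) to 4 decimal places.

-0.0350

T(0,0) (trapezoid, 1 panel, h=1.8000): 0.007363
T(1,0) (trapezoid, 2 panels, h=0.9000): -0.019638
T(2,0) (trapezoid, 4 panels, h=0.4500): -0.030881
T(1,1) = -0.019638 + (-0.019638 − 0.007363)/3 = -0.028638
T(2,1) = -0.030881 + (-0.030881 − (-0.019638))/3 = -0.034629
T(2,2) = -0.034629 + (-0.034629 − (-0.028638))/15 = -0.035028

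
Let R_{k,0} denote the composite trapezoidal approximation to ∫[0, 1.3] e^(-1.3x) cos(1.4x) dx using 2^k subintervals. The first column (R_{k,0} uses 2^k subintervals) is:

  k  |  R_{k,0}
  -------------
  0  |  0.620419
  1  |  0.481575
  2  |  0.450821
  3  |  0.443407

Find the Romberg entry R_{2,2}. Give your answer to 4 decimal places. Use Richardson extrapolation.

Richardson extrapolation on the trapezoidal column (denominator 4−1=3):
R_{1,1} = 0.481575 + (0.481575 − 0.620419)/3 = 0.435294
R_{2,1} = 0.450821 + (0.450821 − 0.481575)/3 = 0.440570
R_{2,2} = (16·0.440570 − 0.435294) / 15 = 0.440922

0.4409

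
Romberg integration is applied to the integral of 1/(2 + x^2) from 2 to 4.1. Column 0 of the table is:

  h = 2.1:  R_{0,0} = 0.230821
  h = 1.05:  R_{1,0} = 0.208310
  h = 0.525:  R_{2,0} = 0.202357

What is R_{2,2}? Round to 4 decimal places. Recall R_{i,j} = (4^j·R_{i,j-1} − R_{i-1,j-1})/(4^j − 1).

Richardson extrapolation on the trapezoidal column (denominator 4−1=3):
R_{1,1} = (4·0.208310 − 0.230821) / 3 = 0.200806
R_{2,1} = (4·0.202357 − 0.208310) / 3 = 0.200373
R_{2,2} = (16·0.200373 − 0.200806) / 15 = 0.200344

0.2003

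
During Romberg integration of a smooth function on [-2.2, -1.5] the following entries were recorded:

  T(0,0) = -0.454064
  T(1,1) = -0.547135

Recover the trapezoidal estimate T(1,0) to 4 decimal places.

From T(1,1) = (4·T(1,0) − T(0,0))/3, solve for T(1,0):
4·T(1,0) = 3·(-0.547135) + (-0.454064) = -2.095469
T(1,0) = -0.523867

-0.5239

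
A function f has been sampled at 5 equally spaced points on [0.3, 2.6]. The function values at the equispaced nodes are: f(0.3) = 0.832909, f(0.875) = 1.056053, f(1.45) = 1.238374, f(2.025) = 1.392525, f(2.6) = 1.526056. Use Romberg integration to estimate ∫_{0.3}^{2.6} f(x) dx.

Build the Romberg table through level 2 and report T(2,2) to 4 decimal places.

2.8042

T(0,0) (trapezoid, 1 panel, h=2.3000): 2.712810
T(1,0) (trapezoid, 2 panels, h=1.1500): 2.780535
T(2,0) (trapezoid, 4 panels, h=0.5750): 2.798200
T(1,1) = 2.780535 + (2.780535 − 2.712810)/3 = 2.803110
T(2,1) = 2.798200 + (2.798200 − 2.780535)/3 = 2.804088
T(2,2) = 2.804088 + (2.804088 − 2.803110)/15 = 2.804153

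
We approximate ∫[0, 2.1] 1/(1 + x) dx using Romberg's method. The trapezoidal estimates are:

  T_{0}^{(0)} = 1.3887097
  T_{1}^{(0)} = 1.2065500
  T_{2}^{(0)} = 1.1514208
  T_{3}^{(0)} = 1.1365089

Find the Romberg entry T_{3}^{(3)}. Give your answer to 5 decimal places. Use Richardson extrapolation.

1.13143

Richardson extrapolation on the trapezoidal column (denominator 4−1=3):
T_{1}^{(1)} = 1.2065500 + (1.2065500 − 1.3887097)/3 = 1.1458301
T_{2}^{(1)} = (4·1.1514208 − 1.2065500) / 3 = 1.1330444
T_{3}^{(1)} = (4·1.1365089 − 1.1514208) / 3 = 1.1315383
T_{2}^{(2)} = 1.1330444 + (1.1330444 − 1.1458301)/15 = 1.1321920
T_{3}^{(2)} = 1.1315383 + (1.1315383 − 1.1330444)/15 = 1.1314379
T_{3}^{(3)} = 1.1314379 + (1.1314379 − 1.1321920)/63 = 1.1314259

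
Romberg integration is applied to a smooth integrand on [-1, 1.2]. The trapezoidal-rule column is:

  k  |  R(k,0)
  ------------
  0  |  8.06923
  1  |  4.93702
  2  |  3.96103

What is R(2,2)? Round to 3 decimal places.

3.619

R(1,1) = (4·4.93702 − 8.06923) / 3 = 3.89295
R(2,1) = (4·3.96103 − 4.93702) / 3 = 3.63570
R(2,2) = (16·3.63570 − 3.89295) / 15 = 3.61855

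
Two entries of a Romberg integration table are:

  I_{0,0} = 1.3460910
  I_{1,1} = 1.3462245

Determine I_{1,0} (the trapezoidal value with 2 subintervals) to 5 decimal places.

From I_{1,1} = (4·I_{1,0} − I_{0,0})/3, solve for I_{1,0}:
4·I_{1,0} = 3·1.3462245 + 1.3460910 = 5.3847645
I_{1,0} = 1.3461911

1.34619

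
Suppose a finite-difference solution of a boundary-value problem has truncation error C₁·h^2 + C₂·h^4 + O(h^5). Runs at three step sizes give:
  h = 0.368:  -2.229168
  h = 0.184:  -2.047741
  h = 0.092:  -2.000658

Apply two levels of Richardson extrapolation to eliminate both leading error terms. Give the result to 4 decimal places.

-1.9848

First eliminate the h^2 term (factor 2^2 = 4):
  B₁ = (4·(-2.047741) − (-2.229168))/3 = -1.987265
  B₂ = (4·(-2.000658) − (-2.047741))/3 = -1.984964
Then eliminate the h^4 term (factor 2^4 = 16):
  (16·(-1.984964) − (-1.987265))/15 = -1.984811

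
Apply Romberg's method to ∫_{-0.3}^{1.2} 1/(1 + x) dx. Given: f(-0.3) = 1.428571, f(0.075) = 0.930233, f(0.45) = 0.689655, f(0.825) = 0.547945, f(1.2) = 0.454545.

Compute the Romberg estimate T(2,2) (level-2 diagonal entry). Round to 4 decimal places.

T(0,0) (trapezoid, 1 panel, h=1.5000): 1.412337
T(1,0) (trapezoid, 2 panels, h=0.7500): 1.223410
T(2,0) (trapezoid, 4 panels, h=0.3750): 1.166022
T(1,1) = 1.223410 + (1.223410 − 1.412337)/3 = 1.160434
T(2,1) = 1.166022 + (1.166022 − 1.223410)/3 = 1.146893
T(2,2) = 1.146893 + (1.146893 − 1.160434)/15 = 1.145990

1.1460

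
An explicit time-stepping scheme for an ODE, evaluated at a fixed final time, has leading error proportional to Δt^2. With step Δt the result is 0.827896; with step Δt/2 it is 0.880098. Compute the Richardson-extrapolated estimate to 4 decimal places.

The leading error scales as Δt^2; refining by a factor of 2 reduces it by 2^2 = 4.
Extrapolated value = (4·A(Δt/2) − A(Δt)) / (4 − 1)
= (4·0.880098 − 0.827896) / 3
= 2.692496 / 3 = 0.897499

0.8975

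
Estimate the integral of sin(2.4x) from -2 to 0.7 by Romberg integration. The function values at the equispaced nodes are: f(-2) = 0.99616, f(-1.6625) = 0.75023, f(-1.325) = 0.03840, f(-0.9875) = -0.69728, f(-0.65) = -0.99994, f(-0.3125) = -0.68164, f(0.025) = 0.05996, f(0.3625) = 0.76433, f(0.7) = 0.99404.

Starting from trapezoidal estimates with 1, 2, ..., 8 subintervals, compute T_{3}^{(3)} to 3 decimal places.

T_{0}^{(0)} (trapezoid, 1 panel, h=2.7000): 2.68677
T_{1}^{(0)} (trapezoid, 2 panels, h=1.3500): -0.00653
T_{2}^{(0)} (trapezoid, 4 panels, h=0.6750): 0.06313
T_{3}^{(0)} (trapezoid, 8 panels, h=0.3375): 0.07734
T_{1}^{(1)} = -0.00653 + (-0.00653 − 2.68677)/3 = -0.90430
T_{2}^{(1)} = 0.06313 + (0.06313 − (-0.00653))/3 = 0.08635
T_{3}^{(1)} = 0.07734 + (0.07734 − 0.06313)/3 = 0.08208
T_{2}^{(2)} = 0.08635 + (0.08635 − (-0.90430))/15 = 0.15239
T_{3}^{(2)} = 0.08208 + (0.08208 − 0.08635)/15 = 0.08180
T_{3}^{(3)} = 0.08180 + (0.08180 − 0.15239)/63 = 0.08068

0.081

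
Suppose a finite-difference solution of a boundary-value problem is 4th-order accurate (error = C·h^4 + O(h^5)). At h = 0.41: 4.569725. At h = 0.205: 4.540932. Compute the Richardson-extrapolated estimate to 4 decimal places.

The leading error scales as h^4; refining by a factor of 2 reduces it by 2^4 = 16.
Extrapolated value = (16·A(h/2) − A(h)) / (16 − 1)
= (16·4.540932 − 4.569725) / 15
= 68.085187 / 15 = 4.539012

4.5390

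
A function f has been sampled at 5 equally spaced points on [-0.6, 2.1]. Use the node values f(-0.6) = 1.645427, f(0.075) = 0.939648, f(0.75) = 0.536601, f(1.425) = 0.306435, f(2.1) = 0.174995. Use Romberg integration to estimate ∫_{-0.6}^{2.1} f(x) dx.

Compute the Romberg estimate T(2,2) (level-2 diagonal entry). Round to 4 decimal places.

1.7717

T(0,0) (trapezoid, 1 panel, h=2.7000): 2.457570
T(1,0) (trapezoid, 2 panels, h=1.3500): 1.953196
T(2,0) (trapezoid, 4 panels, h=0.6750): 1.817704
T(1,1) = 1.953196 + (1.953196 − 2.457570)/3 = 1.785071
T(2,1) = 1.817704 + (1.817704 − 1.953196)/3 = 1.772540
T(2,2) = 1.772540 + (1.772540 − 1.785071)/15 = 1.771705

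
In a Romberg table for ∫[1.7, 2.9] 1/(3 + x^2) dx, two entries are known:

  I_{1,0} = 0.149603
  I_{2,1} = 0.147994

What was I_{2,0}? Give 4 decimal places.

0.1484

From I_{2,1} = (4·I_{2,0} − I_{1,0})/3, solve for I_{2,0}:
4·I_{2,0} = 3·0.147994 + 0.149603 = 0.593585
I_{2,0} = 0.148396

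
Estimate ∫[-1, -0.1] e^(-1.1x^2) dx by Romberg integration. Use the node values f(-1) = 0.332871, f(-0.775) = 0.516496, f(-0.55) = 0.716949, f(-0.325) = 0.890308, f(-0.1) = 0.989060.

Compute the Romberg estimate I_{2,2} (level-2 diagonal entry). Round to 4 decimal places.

0.6287

I_{0,0} (trapezoid, 1 panel, h=0.9000): 0.594869
I_{1,0} (trapezoid, 2 panels, h=0.4500): 0.620062
I_{2,0} (trapezoid, 4 panels, h=0.2250): 0.626562
I_{1,1} = 0.620062 + (0.620062 − 0.594869)/3 = 0.628460
I_{2,1} = 0.626562 + (0.626562 − 0.620062)/3 = 0.628729
I_{2,2} = 0.628729 + (0.628729 − 0.628460)/15 = 0.628747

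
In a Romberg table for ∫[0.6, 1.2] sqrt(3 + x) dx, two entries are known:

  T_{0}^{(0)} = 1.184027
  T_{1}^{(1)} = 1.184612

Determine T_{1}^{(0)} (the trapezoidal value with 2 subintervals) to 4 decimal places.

From T_{1}^{(1)} = (4·T_{1}^{(0)} − T_{0}^{(0)})/3, solve for T_{1}^{(0)}:
4·T_{1}^{(0)} = 3·1.184612 + 1.184027 = 4.737863
T_{1}^{(0)} = 1.184466

1.1845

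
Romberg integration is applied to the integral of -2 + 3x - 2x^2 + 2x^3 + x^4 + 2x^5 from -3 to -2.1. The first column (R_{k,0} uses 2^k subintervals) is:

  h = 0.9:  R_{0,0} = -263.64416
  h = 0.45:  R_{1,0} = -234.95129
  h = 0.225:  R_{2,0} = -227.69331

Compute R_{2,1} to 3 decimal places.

Richardson extrapolation on the trapezoidal column (denominator 4−1=3):
R_{2,1} = (4·(-227.69331) − (-234.95129)) / 3 = -225.27398

-225.274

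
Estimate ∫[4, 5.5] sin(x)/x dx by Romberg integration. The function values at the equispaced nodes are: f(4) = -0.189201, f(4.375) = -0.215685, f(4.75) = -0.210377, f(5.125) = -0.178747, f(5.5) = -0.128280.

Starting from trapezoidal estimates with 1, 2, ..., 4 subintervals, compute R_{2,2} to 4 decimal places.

R_{0,0} (trapezoid, 1 panel, h=1.5000): -0.238111
R_{1,0} (trapezoid, 2 panels, h=0.7500): -0.276838
R_{2,0} (trapezoid, 4 panels, h=0.3750): -0.286331
R_{1,1} = -0.276838 + (-0.276838 − (-0.238111))/3 = -0.289747
R_{2,1} = -0.286331 + (-0.286331 − (-0.276838))/3 = -0.289495
R_{2,2} = -0.289495 + (-0.289495 − (-0.289747))/15 = -0.289478

-0.2895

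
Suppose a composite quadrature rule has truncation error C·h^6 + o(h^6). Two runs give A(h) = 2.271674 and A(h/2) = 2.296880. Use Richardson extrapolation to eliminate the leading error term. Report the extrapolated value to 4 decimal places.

2.2973

Extrapolated value = (64·A(h/2) − A(h)) / (64 − 1)
= (64·2.296880 − 2.271674) / 63
= 144.728646 / 63 = 2.297280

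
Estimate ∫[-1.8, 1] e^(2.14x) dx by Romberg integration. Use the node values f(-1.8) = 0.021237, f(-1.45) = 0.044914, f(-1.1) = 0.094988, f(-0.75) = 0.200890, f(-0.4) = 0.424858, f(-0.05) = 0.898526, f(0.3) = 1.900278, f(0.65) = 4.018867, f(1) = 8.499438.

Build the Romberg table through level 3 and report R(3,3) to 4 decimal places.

R(0,0) (trapezoid, 1 panel, h=2.8000): 11.928945
R(1,0) (trapezoid, 2 panels, h=1.4000): 6.559274
R(2,0) (trapezoid, 4 panels, h=0.7000): 4.676323
R(3,0) (trapezoid, 8 panels, h=0.3500): 4.145280
R(1,1) = 6.559274 + (6.559274 − 11.928945)/3 = 4.769384
R(2,1) = 4.676323 + (4.676323 − 6.559274)/3 = 4.048673
R(3,1) = 4.145280 + (4.145280 − 4.676323)/3 = 3.968266
R(2,2) = 4.048673 + (4.048673 − 4.769384)/15 = 4.000626
R(3,2) = 3.968266 + (3.968266 − 4.048673)/15 = 3.962906
R(3,3) = 3.962906 + (3.962906 − 4.000626)/63 = 3.962307

3.9623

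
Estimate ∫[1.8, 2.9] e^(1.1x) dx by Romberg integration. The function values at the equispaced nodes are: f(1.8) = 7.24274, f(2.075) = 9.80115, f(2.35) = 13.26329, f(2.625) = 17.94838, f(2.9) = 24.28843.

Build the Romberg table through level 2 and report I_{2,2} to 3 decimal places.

15.496

I_{0,0} (trapezoid, 1 panel, h=1.1000): 17.34214
I_{1,0} (trapezoid, 2 panels, h=0.5500): 15.96588
I_{2,0} (trapezoid, 4 panels, h=0.2750): 15.61406
I_{1,1} = 15.96588 + (15.96588 − 17.34214)/3 = 15.50713
I_{2,1} = 15.61406 + (15.61406 − 15.96588)/3 = 15.49679
I_{2,2} = 15.49679 + (15.49679 − 15.50713)/15 = 15.49610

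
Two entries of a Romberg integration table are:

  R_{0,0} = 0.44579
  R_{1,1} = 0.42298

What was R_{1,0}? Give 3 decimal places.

0.429

From R_{1,1} = (4·R_{1,0} − R_{0,0})/3, solve for R_{1,0}:
4·R_{1,0} = 3·0.42298 + 0.44579 = 1.71473
R_{1,0} = 0.42868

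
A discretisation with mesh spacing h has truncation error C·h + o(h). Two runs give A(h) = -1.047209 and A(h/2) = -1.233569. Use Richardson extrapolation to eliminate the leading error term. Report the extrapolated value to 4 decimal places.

The leading error scales as h; refining by a factor of 2 reduces it by 2^1 = 2.
Extrapolated value = (2·A(h/2) − A(h)) / (2 − 1)
= (2·(-1.233569) − (-1.047209)) / 1
= -1.419929 / 1 = -1.419929

-1.4199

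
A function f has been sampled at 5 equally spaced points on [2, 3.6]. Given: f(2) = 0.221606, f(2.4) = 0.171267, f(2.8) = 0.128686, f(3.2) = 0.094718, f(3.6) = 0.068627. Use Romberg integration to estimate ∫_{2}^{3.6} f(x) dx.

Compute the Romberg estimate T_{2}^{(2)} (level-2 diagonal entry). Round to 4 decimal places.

0.2149

T_{0}^{(0)} (trapezoid, 1 panel, h=1.6000): 0.232186
T_{1}^{(0)} (trapezoid, 2 panels, h=0.8000): 0.219042
T_{2}^{(0)} (trapezoid, 4 panels, h=0.4000): 0.215915
T_{1}^{(1)} = 0.219042 + (0.219042 − 0.232186)/3 = 0.214661
T_{2}^{(1)} = 0.215915 + (0.215915 − 0.219042)/3 = 0.214873
T_{2}^{(2)} = 0.214873 + (0.214873 − 0.214661)/15 = 0.214887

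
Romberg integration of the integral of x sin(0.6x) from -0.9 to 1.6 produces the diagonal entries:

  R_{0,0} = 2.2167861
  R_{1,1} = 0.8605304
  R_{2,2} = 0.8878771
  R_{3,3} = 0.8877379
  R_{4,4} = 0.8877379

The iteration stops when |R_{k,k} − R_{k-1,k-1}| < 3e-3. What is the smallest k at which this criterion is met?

k = 3

|R_{1,1} − R_{0,0}| = 1.3562557 ≥ 3e-3
|R_{2,2} − R_{1,1}| = 0.0273467 ≥ 3e-3
|R_{3,3} − R_{2,2}| = 0.0001392 < 3e-3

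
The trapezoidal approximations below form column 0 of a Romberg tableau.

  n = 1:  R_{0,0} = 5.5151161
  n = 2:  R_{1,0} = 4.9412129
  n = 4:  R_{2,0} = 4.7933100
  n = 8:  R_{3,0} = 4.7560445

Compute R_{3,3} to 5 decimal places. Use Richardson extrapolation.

4.74360

R_{1,1} = 4.9412129 + (4.9412129 − 5.5151161)/3 = 4.7499118
R_{2,1} = (4·4.7933100 − 4.9412129) / 3 = 4.7440090
R_{3,1} = (4·4.7560445 − 4.7933100) / 3 = 4.7436227
R_{2,2} = 4.7440090 + (4.7440090 − 4.7499118)/15 = 4.7436155
R_{3,2} = (16·4.7436227 − 4.7440090) / 15 = 4.7435969
R_{3,3} = (64·4.7435969 − 4.7436155) / 63 = 4.7435966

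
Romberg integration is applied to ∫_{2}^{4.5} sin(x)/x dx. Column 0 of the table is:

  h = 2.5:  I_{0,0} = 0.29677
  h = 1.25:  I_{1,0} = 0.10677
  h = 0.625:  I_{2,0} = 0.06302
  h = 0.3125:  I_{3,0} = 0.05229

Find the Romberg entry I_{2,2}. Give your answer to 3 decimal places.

I_{1,1} = 0.10677 + (0.10677 − 0.29677)/3 = 0.04344
I_{2,1} = 0.06302 + (0.06302 − 0.10677)/3 = 0.04844
I_{2,2} = (16·0.04844 − 0.04344) / 15 = 0.04877
(Column j=1 coincides with Simpson's rule on the same nodes.)

0.049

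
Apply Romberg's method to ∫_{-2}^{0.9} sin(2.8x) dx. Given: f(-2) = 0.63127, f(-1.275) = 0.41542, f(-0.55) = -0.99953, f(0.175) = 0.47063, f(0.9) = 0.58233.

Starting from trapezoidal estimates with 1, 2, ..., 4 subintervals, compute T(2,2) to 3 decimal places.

T(0,0) (trapezoid, 1 panel, h=2.9000): 1.75972
T(1,0) (trapezoid, 2 panels, h=1.4500): -0.56946
T(2,0) (trapezoid, 4 panels, h=0.7250): 0.35766
T(1,1) = -0.56946 + (-0.56946 − 1.75972)/3 = -1.34585
T(2,1) = 0.35766 + (0.35766 − (-0.56946))/3 = 0.66670
T(2,2) = 0.66670 + (0.66670 − (-1.34585))/15 = 0.80087

0.801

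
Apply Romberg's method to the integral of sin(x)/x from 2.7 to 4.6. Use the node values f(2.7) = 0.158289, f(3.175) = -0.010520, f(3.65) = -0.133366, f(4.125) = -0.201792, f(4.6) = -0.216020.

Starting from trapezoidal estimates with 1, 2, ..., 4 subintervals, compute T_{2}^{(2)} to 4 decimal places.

T_{0}^{(0)} (trapezoid, 1 panel, h=1.9000): -0.054844
T_{1}^{(0)} (trapezoid, 2 panels, h=0.9500): -0.154120
T_{2}^{(0)} (trapezoid, 4 panels, h=0.4750): -0.177908
T_{1}^{(1)} = -0.154120 + (-0.154120 − (-0.054844))/3 = -0.187212
T_{2}^{(1)} = -0.177908 + (-0.177908 − (-0.154120))/3 = -0.185837
T_{2}^{(2)} = -0.185837 + (-0.185837 − (-0.187212))/15 = -0.185745

-0.1857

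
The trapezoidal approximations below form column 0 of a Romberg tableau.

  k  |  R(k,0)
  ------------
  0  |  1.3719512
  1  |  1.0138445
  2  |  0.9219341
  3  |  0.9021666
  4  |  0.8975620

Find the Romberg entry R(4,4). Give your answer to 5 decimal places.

Richardson extrapolation on the trapezoidal column (denominator 4−1=3):
R(1,1) = (4·1.0138445 − 1.3719512) / 3 = 0.8944756
R(2,1) = (4·0.9219341 − 1.0138445) / 3 = 0.8912973
R(3,1) = (4·0.9021666 − 0.9219341) / 3 = 0.8955774
R(4,1) = (4·0.8975620 − 0.9021666) / 3 = 0.8960271
R(2,2) = 0.8912973 + (0.8912973 − 0.8944756)/15 = 0.8910854
R(3,2) = (16·0.8955774 − 0.8912973) / 15 = 0.8958627
R(4,2) = (16·0.8960271 − 0.8955774) / 15 = 0.8960571
R(3,3) = 0.8958627 + (0.8958627 − 0.8910854)/63 = 0.8959385
R(4,3) = (64·0.8960571 − 0.8958627) / 63 = 0.8960602
R(4,4) = 0.8960602 + (0.8960602 − 0.8959385)/255 = 0.8960607

0.89606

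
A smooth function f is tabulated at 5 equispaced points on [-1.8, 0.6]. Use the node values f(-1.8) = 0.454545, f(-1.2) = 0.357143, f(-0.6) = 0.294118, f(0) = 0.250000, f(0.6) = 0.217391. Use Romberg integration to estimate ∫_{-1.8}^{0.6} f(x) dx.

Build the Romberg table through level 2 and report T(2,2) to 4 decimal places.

T(0,0) (trapezoid, 1 panel, h=2.4000): 0.806323
T(1,0) (trapezoid, 2 panels, h=1.2000): 0.756103
T(2,0) (trapezoid, 4 panels, h=0.6000): 0.742337
T(1,1) = 0.756103 + (0.756103 − 0.806323)/3 = 0.739363
T(2,1) = 0.742337 + (0.742337 − 0.756103)/3 = 0.737748
T(2,2) = 0.737748 + (0.737748 − 0.739363)/15 = 0.737640

0.7376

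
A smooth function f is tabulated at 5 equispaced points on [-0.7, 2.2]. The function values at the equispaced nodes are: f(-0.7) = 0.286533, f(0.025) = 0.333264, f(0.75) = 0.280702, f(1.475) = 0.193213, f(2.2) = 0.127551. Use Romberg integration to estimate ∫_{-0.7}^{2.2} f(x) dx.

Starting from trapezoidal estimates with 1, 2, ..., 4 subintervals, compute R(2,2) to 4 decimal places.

0.7448

R(0,0) (trapezoid, 1 panel, h=2.9000): 0.600422
R(1,0) (trapezoid, 2 panels, h=1.4500): 0.707229
R(2,0) (trapezoid, 4 panels, h=0.7250): 0.735310
R(1,1) = 0.707229 + (0.707229 − 0.600422)/3 = 0.742831
R(2,1) = 0.735310 + (0.735310 − 0.707229)/3 = 0.744670
R(2,2) = 0.744670 + (0.744670 − 0.742831)/15 = 0.744793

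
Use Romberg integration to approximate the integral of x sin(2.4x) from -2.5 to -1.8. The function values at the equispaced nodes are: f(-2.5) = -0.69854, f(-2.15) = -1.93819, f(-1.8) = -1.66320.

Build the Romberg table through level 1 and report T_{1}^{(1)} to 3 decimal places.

-1.180

T_{0}^{(0)} (trapezoid, 1 panel, h=0.7000): -0.82661
T_{1}^{(0)} (trapezoid, 2 panels, h=0.3500): -1.09167
T_{1}^{(1)} = -1.09167 + (-1.09167 − (-0.82661))/3 = -1.18002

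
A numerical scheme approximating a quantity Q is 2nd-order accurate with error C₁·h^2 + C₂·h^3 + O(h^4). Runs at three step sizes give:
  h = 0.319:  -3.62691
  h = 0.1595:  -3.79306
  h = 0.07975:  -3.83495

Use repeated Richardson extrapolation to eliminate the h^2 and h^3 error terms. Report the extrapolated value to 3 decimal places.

First eliminate the h^2 term (factor 2^2 = 4):
  B₁ = (4·(-3.79306) − (-3.62691))/3 = -3.84844
  B₂ = (4·(-3.83495) − (-3.79306))/3 = -3.84891
Then eliminate the h^3 term (factor 2^3 = 8):
  (8·(-3.84891) − (-3.84844))/7 = -3.84898

-3.849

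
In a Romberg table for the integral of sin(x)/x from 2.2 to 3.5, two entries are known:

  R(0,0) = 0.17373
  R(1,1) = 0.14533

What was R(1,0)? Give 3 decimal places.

0.152

From R(1,1) = (4·R(1,0) − R(0,0))/3, solve for R(1,0):
4·R(1,0) = 3·0.14533 + 0.17373 = 0.60972
R(1,0) = 0.15243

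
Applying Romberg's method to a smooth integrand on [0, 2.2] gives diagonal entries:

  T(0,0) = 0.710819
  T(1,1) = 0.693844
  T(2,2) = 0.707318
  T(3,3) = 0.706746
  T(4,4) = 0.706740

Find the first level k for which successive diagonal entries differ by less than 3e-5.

|T(1,1) − T(0,0)| = 0.016975 ≥ 3e-5
|T(2,2) − T(1,1)| = 0.013474 ≥ 3e-5
|T(3,3) − T(2,2)| = 0.000572 ≥ 3e-5
|T(4,4) − T(3,3)| = 0.000006 < 3e-5

k = 4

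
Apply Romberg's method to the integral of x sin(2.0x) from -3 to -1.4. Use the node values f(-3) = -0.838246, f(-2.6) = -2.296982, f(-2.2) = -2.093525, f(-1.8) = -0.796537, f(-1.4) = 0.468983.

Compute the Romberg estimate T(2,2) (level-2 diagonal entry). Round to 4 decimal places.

-2.2524

T(0,0) (trapezoid, 1 panel, h=1.6000): -0.295410
T(1,0) (trapezoid, 2 panels, h=0.8000): -1.822525
T(2,0) (trapezoid, 4 panels, h=0.4000): -2.148670
T(1,1) = -1.822525 + (-1.822525 − (-0.295410))/3 = -2.331563
T(2,1) = -2.148670 + (-2.148670 − (-1.822525))/3 = -2.257385
T(2,2) = -2.257385 + (-2.257385 − (-2.331563))/15 = -2.252440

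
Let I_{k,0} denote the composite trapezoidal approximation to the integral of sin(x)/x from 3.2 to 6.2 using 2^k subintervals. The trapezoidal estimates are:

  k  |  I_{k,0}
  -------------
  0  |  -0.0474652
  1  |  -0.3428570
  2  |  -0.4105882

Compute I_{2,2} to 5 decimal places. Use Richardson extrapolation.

I_{1,1} = (4·(-0.3428570) − (-0.0474652)) / 3 = -0.4413209
I_{2,1} = -0.4105882 + (-0.4105882 − (-0.3428570))/3 = -0.4331653
I_{2,2} = (16·(-0.4331653) − (-0.4413209)) / 15 = -0.4326216

-0.43262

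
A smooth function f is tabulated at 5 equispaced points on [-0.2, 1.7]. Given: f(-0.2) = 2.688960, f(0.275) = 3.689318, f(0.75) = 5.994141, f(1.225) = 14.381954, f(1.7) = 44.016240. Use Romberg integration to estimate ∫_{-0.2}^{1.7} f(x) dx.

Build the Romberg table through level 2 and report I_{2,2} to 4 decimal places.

20.6287

I_{0,0} (trapezoid, 1 panel, h=1.9000): 44.369940
I_{1,0} (trapezoid, 2 panels, h=0.9500): 27.879404
I_{2,0} (trapezoid, 4 panels, h=0.4750): 22.523556
I_{1,1} = 27.879404 + (27.879404 − 44.369940)/3 = 22.382559
I_{2,1} = 22.523556 + (22.523556 − 27.879404)/3 = 20.738273
I_{2,2} = 20.738273 + (20.738273 − 22.382559)/15 = 20.628654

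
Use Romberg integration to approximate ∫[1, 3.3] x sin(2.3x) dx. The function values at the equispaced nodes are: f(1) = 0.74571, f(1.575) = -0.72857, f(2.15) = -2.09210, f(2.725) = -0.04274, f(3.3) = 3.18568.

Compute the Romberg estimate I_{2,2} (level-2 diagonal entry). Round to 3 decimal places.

I_{0,0} (trapezoid, 1 panel, h=2.3000): 4.52110
I_{1,0} (trapezoid, 2 panels, h=1.1500): -0.14537
I_{2,0} (trapezoid, 4 panels, h=0.5750): -0.51619
I_{1,1} = -0.14537 + (-0.14537 − 4.52110)/3 = -1.70086
I_{2,1} = -0.51619 + (-0.51619 − (-0.14537))/3 = -0.63980
I_{2,2} = -0.63980 + (-0.63980 − (-1.70086))/15 = -0.56906

-0.569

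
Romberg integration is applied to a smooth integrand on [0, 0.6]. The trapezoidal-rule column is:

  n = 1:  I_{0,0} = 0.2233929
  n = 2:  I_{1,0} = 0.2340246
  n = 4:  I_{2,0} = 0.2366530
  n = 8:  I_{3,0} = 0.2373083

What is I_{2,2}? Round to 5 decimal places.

0.23753

I_{1,1} = 0.2340246 + (0.2340246 − 0.2233929)/3 = 0.2375685
I_{2,1} = (4·0.2366530 − 0.2340246) / 3 = 0.2375291
I_{2,2} = (16·0.2375291 − 0.2375685) / 15 = 0.2375265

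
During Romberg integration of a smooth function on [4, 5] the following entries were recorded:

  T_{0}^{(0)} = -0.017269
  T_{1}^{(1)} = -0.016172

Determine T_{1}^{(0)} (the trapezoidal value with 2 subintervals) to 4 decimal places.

From T_{1}^{(1)} = (4·T_{1}^{(0)} − T_{0}^{(0)})/3, solve for T_{1}^{(0)}:
4·T_{1}^{(0)} = 3·(-0.016172) + (-0.017269) = -0.065785
T_{1}^{(0)} = -0.016446

-0.0164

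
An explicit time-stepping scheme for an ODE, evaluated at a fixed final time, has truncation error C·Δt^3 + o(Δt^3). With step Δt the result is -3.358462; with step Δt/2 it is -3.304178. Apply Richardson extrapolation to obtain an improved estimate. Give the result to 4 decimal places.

-3.2964

The leading error scales as Δt^3; refining by a factor of 2 reduces it by 2^3 = 8.
Extrapolated value = (8·A(Δt/2) − A(Δt)) / (8 − 1)
= (8·(-3.304178) − (-3.358462)) / 7
= -23.074962 / 7 = -3.296423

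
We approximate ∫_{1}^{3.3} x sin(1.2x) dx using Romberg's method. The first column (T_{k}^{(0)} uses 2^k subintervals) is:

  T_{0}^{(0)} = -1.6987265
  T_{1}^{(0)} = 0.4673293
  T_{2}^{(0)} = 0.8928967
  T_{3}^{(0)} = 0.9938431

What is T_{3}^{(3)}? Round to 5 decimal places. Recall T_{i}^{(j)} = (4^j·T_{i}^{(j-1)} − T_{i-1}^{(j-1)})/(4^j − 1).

Richardson extrapolation on the trapezoidal column (denominator 4−1=3):
T_{1}^{(1)} = (4·0.4673293 − (-1.6987265)) / 3 = 1.1893479
T_{2}^{(1)} = 0.8928967 + (0.8928967 − 0.4673293)/3 = 1.0347525
T_{3}^{(1)} = 0.9938431 + (0.9938431 − 0.8928967)/3 = 1.0274919
T_{2}^{(2)} = 1.0347525 + (1.0347525 − 1.1893479)/15 = 1.0244461
T_{3}^{(2)} = (16·1.0274919 − 1.0347525) / 15 = 1.0270079
T_{3}^{(3)} = (64·1.0270079 − 1.0244461) / 63 = 1.0270486
(Column j=1 coincides with Simpson's rule on the same nodes.)

1.02705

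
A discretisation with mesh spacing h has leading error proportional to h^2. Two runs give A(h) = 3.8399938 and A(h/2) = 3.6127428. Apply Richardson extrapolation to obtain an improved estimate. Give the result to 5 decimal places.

Extrapolated value = (4·A(h/2) − A(h)) / (4 − 1)
= (4·3.6127428 − 3.8399938) / 3
= 10.6109774 / 3 = 3.5369925

3.53699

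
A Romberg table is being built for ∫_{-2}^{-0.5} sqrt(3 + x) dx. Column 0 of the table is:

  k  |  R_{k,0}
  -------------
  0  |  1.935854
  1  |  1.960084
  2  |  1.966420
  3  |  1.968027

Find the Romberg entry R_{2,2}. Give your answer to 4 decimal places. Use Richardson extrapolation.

1.9686

Richardson extrapolation on the trapezoidal column (denominator 4−1=3):
R_{1,1} = (4·1.960084 − 1.935854) / 3 = 1.968161
R_{2,1} = 1.966420 + (1.966420 − 1.960084)/3 = 1.968532
R_{2,2} = (16·1.968532 − 1.968161) / 15 = 1.968557
(Column j=1 coincides with Simpson's rule on the same nodes.)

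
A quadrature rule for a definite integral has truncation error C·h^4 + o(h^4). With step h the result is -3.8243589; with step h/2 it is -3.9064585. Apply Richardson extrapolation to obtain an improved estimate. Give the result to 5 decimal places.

The leading error scales as h^4; refining by a factor of 2 reduces it by 2^4 = 16.
Extrapolated value = (16·A(h/2) − A(h)) / (16 − 1)
= (16·(-3.9064585) − (-3.8243589)) / 15
= -58.6789771 / 15 = -3.9119318

-3.91193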